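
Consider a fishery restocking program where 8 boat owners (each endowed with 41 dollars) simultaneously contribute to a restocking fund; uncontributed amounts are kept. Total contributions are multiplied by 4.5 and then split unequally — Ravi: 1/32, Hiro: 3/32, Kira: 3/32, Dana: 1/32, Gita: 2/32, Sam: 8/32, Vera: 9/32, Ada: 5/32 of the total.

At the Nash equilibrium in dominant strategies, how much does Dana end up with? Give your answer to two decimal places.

52.53 dollars

Player j's private return per contributed unit is 4.5 × (j's share). Contributing is weakly dominant for j when that share is at least 1/4.5 = 0.2222, and contributing 0 is dominant otherwise.
Sam and Vera are above the threshold, contributing 41 each; the remaining 6 contribute 0. Total contributed: 82.
Dana keeps 41 and receives 4.5 × 82 × 1/32 = 11.53 from the restocking fund, for a payoff of 52.53.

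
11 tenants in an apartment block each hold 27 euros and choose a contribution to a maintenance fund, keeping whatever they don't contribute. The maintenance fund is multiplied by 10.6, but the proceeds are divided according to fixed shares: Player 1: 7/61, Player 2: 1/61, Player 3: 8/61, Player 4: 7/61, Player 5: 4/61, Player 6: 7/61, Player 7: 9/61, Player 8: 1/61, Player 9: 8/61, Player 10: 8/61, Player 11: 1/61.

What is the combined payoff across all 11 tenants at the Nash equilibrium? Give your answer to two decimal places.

For player j, contributing a unit is worthwhile iff 10.6 × (j's share) ≥ 1, i.e. iff j's share is at least 0.0943.
Player 1, Player 3, Player 4, Player 6, Player 7, Player 9 and Player 10 clear that bar, contributing 27 each; the remaining 4 contribute 0. Total contributed: 189.
The maintenance fund pays out 10.6 × 189 = 2003.40 in total (split across the unequal shares, but the aggregate is all that matters for the group sum).
The 4 free-riders keep 27 each, adding 108. Group total = 108 + 2003.40 = 2111.40.

2111.40 euros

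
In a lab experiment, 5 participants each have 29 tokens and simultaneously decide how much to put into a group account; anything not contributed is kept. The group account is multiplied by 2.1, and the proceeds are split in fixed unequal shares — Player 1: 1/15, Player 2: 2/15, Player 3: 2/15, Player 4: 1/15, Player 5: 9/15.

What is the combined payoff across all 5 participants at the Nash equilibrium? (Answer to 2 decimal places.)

176.90 tokens

Player j's private return per contributed unit is 2.1 × (j's share). Contributing is weakly dominant for j when that share is at least 1/2.1 = 0.4762, and contributing 0 is dominant otherwise.
Only Player 5 (9/15) clears that bar, contributing 29; the remaining 4 contribute 0. Total contributed: 29.
The group account pays out 2.1 × 29 = 60.90 in total (split across the unequal shares, but the aggregate is all that matters for the group sum).
The 4 free-riders keep 29 each, adding 116. Group total = 116 + 60.90 = 176.90.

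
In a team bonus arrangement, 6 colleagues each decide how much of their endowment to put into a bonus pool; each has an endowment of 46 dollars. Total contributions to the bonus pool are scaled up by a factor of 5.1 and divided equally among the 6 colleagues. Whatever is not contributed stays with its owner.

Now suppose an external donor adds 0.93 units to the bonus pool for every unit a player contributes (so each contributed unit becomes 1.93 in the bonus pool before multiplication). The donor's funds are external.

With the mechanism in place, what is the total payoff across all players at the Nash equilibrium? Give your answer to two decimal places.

2716.67 dollars

The effective private return per unit is now 5.1 × 1.93 / 6 = 1.6405 > 1, so every player's dominant strategy flips to full contribution.
So the Nash equilibrium is full contribution by all 6; the group earns 5.1 × 1.93 × 276 = 2716.67.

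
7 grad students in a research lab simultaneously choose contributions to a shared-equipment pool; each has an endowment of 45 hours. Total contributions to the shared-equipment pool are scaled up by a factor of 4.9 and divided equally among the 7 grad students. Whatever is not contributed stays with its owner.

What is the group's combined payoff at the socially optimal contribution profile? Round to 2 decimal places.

Each contributed unit returns 4.900 to the group as a whole (0.7000 to each of 7 players), which exceeds 1, so the social optimum is full contribution: group total = 4.900 × 315 = 1543.50.

1543.50 hours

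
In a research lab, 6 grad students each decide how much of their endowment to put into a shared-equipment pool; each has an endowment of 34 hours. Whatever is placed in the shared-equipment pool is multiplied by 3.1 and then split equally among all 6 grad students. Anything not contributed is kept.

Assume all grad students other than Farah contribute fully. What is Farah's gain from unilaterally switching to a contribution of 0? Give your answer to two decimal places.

16.43 hours

Switching from a contribution of 34 to 0 lets Farah keep an extra 34 hours, but lowers the shared-equipment pool by 34, which costs Farah their own share of that drop: 3.1/6 × 34 = 17.57.
Net gain = 34 − 17.57 = 16.43. The private return per contributed unit (0.5167) is below 1, so free-riding is indeed the best response regardless of what the others do.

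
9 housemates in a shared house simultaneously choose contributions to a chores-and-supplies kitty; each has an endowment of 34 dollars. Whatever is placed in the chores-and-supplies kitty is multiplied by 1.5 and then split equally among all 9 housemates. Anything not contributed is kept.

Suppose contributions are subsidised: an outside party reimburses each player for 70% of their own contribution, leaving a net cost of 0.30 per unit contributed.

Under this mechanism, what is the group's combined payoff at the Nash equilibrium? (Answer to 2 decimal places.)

With the mechanism, a contributed unit returns (1.5/9) / 0.30 = 0.5556 per unit of net cost — still below 1 — so contributing 0 remains dominant for every player.
Everyone keeps their endowment and the group total is 9 × 34 = 306.

306.00 dollars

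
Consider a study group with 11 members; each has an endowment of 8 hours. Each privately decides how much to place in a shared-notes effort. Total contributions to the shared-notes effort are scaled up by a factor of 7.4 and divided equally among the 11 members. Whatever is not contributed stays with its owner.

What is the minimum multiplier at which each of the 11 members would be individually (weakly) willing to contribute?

A contributed unit returns (multiplier)/11 to its contributor.
This reaches 1 exactly when the multiplier is 11.

11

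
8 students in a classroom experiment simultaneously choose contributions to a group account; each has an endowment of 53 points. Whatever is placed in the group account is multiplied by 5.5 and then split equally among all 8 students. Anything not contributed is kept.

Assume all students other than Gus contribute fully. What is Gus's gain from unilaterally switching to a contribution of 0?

Switching from a contribution of 53 to 0 lets Gus keep an extra 53 points, but lowers the group account by 53, which costs Gus their own share of that drop: 5.5/8 × 53 = 36.44.
Net gain = 53 − 36.44 = 16.56. The private return per contributed unit (0.6875) is below 1, so free-riding is indeed the best response regardless of what the others do.

16.56 points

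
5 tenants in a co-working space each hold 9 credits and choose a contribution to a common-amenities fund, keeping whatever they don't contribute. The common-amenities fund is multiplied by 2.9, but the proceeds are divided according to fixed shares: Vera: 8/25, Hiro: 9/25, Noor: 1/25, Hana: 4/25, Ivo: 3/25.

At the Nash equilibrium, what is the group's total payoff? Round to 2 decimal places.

62.10 credits

Each unit j contributes comes back to j as 2.9 × (j's share), so j prefers to contribute only if that share exceeds 1/2.9 = 0.3448; otherwise keeping the unit dominates.
Only Hiro (9/25) clears that bar, contributing 9; the remaining 4 contribute 0. Total contributed: 9.
The common-amenities fund pays out 2.9 × 9 = 26.10 in total (split across the unequal shares, but the aggregate is all that matters for the group sum).
The 4 free-riders keep 9 each, adding 36. Group total = 36 + 26.10 = 62.10.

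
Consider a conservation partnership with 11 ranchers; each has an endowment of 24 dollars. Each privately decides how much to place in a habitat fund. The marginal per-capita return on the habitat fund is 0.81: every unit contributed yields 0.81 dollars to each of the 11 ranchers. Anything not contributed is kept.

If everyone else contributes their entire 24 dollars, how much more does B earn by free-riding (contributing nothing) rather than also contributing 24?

4.56 dollars

Switching from a contribution of 24 to 0 lets B keep an extra 24 dollars, but lowers the habitat fund by 24, which costs B their own share of that drop: 0.81 × 24 = 19.44.
Net gain = 24 − 19.44 = 4.56. The private return per contributed unit (0.81) is below 1, so free-riding is indeed the best response regardless of what the others do.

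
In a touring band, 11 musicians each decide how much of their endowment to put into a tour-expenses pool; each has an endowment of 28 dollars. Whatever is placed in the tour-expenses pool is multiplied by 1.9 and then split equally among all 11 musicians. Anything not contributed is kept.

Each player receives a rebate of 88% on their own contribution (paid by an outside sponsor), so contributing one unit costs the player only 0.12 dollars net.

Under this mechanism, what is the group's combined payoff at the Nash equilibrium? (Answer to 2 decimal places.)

The effective private return per unit is now (1.9/11) / 0.12 = 1.4394 > 1, so every player's dominant strategy flips to full contribution.
At the Nash equilibrium everyone contributes 28. Group total payoff = 11 × (28 × 0.88 + 1.9 × 28) = 856.24.

856.24 dollars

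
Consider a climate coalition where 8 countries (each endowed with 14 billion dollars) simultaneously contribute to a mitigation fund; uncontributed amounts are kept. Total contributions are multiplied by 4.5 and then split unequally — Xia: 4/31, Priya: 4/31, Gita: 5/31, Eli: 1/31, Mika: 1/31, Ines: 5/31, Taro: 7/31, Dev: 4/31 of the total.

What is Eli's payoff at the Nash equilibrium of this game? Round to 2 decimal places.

For player j, contributing a unit is worthwhile iff 4.5 × (j's share) ≥ 1, i.e. iff j's share is at least 0.2222.
The only share above 0.2222 is Taro's 7/31, contributing 14; the remaining 7 contribute 0. Total contributed: 14.
Eli keeps 14 and receives 4.5 × 14 × 1/31 = 2.03 from the mitigation fund, for a payoff of 16.03.

16.03 billion dollars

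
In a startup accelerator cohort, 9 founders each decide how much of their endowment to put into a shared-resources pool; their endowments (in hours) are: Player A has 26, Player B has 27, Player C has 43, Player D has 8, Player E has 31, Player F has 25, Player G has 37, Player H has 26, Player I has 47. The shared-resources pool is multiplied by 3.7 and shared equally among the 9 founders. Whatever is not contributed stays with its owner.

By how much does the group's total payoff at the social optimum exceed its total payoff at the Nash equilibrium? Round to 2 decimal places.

729.00 hours

The private return per contributed unit is 3.7/9 = 0.4111 < 1 for every player regardless of endowment, so the Nash equilibrium is zero contribution and the group total is Σ E_j = 26 + 27 + 43 + 8 + 31 + 25 + 37 + 26 + 47 = 270.
Each contributed unit returns 3.700 to the group, so the social optimum is full contribution by everyone: group total = 3.700 × 270 = 999.00.
Efficiency loss = (3.700 − 1) × 270 = 729.00.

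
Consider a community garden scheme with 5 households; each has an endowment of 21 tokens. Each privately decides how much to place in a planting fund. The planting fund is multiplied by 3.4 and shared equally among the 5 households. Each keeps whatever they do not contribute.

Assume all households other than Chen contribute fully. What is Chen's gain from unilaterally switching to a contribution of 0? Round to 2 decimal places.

6.72 tokens

Switching from a contribution of 21 to 0 lets Chen keep an extra 21 tokens, but lowers the planting fund by 21, which costs Chen their own share of that drop: 3.4/5 × 21 = 14.28.
Net gain = 21 − 14.28 = 6.72. The private return per contributed unit (0.6800) is below 1, so free-riding is indeed the best response regardless of what the others do.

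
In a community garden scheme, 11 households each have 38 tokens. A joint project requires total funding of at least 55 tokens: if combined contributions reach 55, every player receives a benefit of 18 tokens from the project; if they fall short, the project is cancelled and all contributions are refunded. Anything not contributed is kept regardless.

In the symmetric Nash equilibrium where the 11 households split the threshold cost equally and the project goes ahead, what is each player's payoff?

Equal share of the threshold: 55/11 = 5.
At this profile no one gains by cutting their contribution: any cut drops the total below 55, the project is cancelled, contributions are refunded, and the deviator ends with 38, which is less than 38 − 5 + 18 = 51. Contributing more than 5 just wastes the excess. So contributing exactly 5 is a best response.
Each player's payoff: 38 − 5 + 18 = 51.

51 tokens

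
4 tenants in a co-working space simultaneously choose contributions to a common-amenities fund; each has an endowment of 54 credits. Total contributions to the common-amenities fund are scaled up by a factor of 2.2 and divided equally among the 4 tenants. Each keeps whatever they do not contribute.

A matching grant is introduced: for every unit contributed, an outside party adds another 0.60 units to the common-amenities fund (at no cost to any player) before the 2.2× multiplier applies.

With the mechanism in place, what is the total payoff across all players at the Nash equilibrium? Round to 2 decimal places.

The effective private return is 2.2 × 1.60 / 4 = 0.8800, which is still under 1, so the mechanism doesn't change anyone's dominant strategy: zero contribution.
Everyone keeps their endowment and the group total is 4 × 54 = 216.

216.00 credits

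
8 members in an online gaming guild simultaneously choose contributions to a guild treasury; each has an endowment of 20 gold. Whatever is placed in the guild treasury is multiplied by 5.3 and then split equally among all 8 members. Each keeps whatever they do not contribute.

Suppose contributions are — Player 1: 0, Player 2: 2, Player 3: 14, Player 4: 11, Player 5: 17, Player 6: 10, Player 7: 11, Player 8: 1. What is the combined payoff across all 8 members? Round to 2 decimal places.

Total contributed: 0 + 2 + 14 + 11 + 17 + 10 + 11 + 1 = 66; total kept: 8 × 20 − 66 = 94.
The guild treasury pays out 5.3 × 66 = 349.80 in aggregate.
Group total = 94 + 349.80 = 443.80.

443.80 gold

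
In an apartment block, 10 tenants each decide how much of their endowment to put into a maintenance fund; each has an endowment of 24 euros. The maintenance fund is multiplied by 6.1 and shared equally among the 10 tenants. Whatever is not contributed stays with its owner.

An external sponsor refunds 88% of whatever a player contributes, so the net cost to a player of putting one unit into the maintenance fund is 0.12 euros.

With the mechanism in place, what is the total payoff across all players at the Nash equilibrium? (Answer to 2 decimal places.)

The effective private return per unit is now (6.1/10) / 0.12 = 5.0833 > 1, so every player's dominant strategy flips to full contribution.
So the Nash equilibrium is full contribution by all 10; the group earns 10 × (24 × 0.88 + 6.1 × 24) = 1675.20.

1675.20 euros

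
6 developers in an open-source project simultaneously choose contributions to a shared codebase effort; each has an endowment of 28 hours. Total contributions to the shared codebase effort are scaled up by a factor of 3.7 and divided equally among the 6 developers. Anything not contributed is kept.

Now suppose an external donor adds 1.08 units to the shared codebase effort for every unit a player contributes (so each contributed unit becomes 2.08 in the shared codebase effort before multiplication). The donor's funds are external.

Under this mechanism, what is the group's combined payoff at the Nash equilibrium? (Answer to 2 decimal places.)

With the mechanism, a contributed unit returns 3.7 × 2.08 / 6 = 1.2827 per unit of net cost to the contributor — now above 1 — so contributing fully is weakly dominant for every player.
At the Nash equilibrium everyone contributes 28. Group total payoff = 3.7 × 2.08 × 168 = 1292.93.

1292.93 hours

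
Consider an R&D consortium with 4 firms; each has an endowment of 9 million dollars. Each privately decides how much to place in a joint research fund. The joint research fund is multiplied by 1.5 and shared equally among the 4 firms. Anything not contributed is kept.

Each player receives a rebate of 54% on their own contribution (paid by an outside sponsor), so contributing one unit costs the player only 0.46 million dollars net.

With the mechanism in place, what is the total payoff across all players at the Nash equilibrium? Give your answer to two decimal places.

Even with the mechanism, each unit contributed returns only (1.5/4) / 0.46 = 0.8152 per unit of net cost, so contributing nothing is still dominant.
Everyone keeps their endowment and the group total is 4 × 9 = 36.

36.00 million dollars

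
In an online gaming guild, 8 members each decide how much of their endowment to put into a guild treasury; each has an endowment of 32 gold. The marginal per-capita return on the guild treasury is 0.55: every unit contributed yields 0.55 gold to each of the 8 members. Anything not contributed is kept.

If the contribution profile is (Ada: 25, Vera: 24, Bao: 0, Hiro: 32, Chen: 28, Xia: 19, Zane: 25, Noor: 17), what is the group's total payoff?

834.00 gold

Total contributed: 25 + 24 + 0 + 32 + 28 + 19 + 25 + 17 = 170; total kept: 8 × 32 − 170 = 86.
The guild treasury pays out 0.55 × 8 × 170 = 748.00 in aggregate.
Group total = 86 + 748.00 = 834.00.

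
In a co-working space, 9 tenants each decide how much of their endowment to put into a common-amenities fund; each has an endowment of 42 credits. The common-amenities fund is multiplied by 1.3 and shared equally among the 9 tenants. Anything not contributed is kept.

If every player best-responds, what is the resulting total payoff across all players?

Each contributed unit returns 1.3/9 = 0.1444 to its contributor — below 1 — so contributing 0 is dominant for every player. At the Nash equilibrium everyone keeps their 42, and the group total is 9 × 42 = 378.

378.00 credits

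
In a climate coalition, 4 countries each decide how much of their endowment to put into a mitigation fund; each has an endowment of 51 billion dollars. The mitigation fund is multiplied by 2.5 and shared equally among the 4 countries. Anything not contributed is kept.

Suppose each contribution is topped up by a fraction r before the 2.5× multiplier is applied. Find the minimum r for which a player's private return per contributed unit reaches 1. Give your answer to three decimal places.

0.600

With matching at rate r, one contributed unit becomes (1 + r) in the mitigation fund and returns 2.5 × (1 + r) / 4 to the contributor.
Setting this equal to 1: 1 + r = 4/2.5 = 1.6000.
So the minimum matching rate is r = 1.6000 − 1 = 0.600.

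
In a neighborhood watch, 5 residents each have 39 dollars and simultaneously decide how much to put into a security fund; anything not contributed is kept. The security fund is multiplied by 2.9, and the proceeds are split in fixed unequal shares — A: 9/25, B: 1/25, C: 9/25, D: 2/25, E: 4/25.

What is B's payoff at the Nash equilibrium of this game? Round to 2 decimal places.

48.05 dollars

A player with share s gets back 2.9·s per unit contributed, so full contribution is dominant for anyone with s > 1/2.9 = 0.3448 and zero contribution is dominant for anyone below.
A and C are above the threshold, contributing 39 each; the remaining 3 contribute 0. Total contributed: 78.
B keeps 39 and receives 2.9 × 78 × 1/25 = 9.05 from the security fund, for a payoff of 48.05.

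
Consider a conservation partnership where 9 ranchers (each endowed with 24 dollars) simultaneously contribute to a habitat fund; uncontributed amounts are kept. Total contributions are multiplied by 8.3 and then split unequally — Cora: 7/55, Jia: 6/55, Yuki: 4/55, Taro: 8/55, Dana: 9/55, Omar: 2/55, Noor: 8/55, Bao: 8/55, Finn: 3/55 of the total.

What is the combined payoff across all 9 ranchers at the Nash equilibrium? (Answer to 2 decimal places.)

Player j's private return per contributed unit is 8.3 × (j's share). Contributing is weakly dominant for j when that share is at least 1/8.3 = 0.1205, and contributing 0 is dominant otherwise.
Cora, Taro, Dana, Noor and Bao are above the threshold, contributing 24 each; the remaining 4 contribute 0. Total contributed: 120.
The habitat fund pays out 8.3 × 120 = 996.00 in total (split across the unequal shares, but the aggregate is all that matters for the group sum).
The 4 free-riders keep 24 each, adding 96. Group total = 96 + 996.00 = 1092.00.

1092.00 dollars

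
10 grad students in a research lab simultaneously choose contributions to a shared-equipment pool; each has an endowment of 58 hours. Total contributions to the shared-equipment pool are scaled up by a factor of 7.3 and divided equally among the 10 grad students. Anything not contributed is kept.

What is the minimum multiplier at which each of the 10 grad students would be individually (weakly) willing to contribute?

A contributed unit returns (multiplier)/10 to its contributor.
This reaches 1 exactly when the multiplier is 10.

10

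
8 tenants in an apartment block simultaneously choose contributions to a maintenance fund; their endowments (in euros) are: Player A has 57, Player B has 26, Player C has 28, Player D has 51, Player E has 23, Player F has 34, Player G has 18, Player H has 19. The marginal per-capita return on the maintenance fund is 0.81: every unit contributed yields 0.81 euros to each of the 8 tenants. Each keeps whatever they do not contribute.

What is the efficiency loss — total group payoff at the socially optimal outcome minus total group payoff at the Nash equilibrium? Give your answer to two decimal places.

1402.88 euros

The private return per contributed unit is 0.81 < 1 for everyone, so the Nash equilibrium is zero contribution and the group total is Σ E_j = 57 + 26 + 28 + 51 + 23 + 34 + 18 + 19 = 256.
Each contributed unit returns 6.480 to the group, so the social optimum is full contribution by everyone: group total = 6.480 × 256 = 1658.88.
Efficiency loss = (6.480 − 1) × 256 = 1402.88.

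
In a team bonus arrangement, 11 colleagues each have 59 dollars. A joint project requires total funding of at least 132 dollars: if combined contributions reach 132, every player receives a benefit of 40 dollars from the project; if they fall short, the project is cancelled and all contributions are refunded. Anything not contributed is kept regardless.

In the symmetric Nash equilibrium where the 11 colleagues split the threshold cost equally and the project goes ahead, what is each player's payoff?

Equal share of the threshold: 132/11 = 12.
At this profile no one gains by cutting their contribution: any cut drops the total below 132, the project is cancelled, contributions are refunded, and the deviator ends with 59, which is less than 59 − 12 + 40 = 87. Contributing more than 12 just wastes the excess. So contributing exactly 12 is a best response.
Each player's payoff: 59 − 12 + 40 = 87.

87 dollars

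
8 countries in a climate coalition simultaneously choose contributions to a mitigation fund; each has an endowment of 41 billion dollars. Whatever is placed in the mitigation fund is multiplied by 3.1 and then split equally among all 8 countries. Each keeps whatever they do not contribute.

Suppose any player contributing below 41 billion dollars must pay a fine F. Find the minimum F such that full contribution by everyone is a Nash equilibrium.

25.11 billion dollars

Given the others contribute fully, the best deviation is to contribute 0 (any partial contribution still incurs the fine and gives up units whose private return 0.3875 is below 1).
Deviating from 41 to 0 saves 41 billion dollars but forfeits the deviator's share of the drop in the mitigation fund: 3.1/8 × 41 = 15.89.
So the deviation gain is 41 − 15.89 = 25.11, and the fine must be at least 25.11 billion dollars to wipe it out.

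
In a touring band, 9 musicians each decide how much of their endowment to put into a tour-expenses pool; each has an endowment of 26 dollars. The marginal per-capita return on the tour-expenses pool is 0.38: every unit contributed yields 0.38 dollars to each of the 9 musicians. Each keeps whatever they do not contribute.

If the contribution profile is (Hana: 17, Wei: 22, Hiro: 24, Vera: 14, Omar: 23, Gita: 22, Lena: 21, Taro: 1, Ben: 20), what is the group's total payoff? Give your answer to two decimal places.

630.88 dollars

Total contributed: 17 + 22 + 24 + 14 + 23 + 22 + 21 + 1 + 20 = 164; total kept: 9 × 26 − 164 = 70.
The tour-expenses pool pays out 0.38 × 9 × 164 = 560.88 in aggregate.
Group total = 70 + 560.88 = 630.88.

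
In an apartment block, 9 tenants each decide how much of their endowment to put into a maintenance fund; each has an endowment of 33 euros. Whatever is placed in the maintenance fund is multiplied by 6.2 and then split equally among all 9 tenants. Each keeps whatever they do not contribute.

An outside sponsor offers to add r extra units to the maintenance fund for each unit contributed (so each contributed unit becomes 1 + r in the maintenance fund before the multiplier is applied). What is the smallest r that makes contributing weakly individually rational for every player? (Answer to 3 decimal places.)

0.452

With matching at rate r, one contributed unit becomes (1 + r) in the maintenance fund and returns 6.2 × (1 + r) / 9 to the contributor.
Setting this equal to 1: 1 + r = 9/6.2 = 1.4516.
So the minimum matching rate is r = 1.4516 − 1 = 0.452.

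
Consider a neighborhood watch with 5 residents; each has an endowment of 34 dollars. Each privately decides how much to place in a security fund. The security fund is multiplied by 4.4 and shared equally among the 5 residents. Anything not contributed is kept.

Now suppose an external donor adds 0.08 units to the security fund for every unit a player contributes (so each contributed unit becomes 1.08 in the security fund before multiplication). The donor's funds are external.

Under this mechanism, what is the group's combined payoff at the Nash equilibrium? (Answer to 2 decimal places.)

170.00 dollars

The effective private return is 4.4 × 1.08 / 5 = 0.9504, which is still under 1, so the mechanism doesn't change anyone's dominant strategy: zero contribution.
At the Nash equilibrium no one contributes; group total payoff = 5 × 34 = 170.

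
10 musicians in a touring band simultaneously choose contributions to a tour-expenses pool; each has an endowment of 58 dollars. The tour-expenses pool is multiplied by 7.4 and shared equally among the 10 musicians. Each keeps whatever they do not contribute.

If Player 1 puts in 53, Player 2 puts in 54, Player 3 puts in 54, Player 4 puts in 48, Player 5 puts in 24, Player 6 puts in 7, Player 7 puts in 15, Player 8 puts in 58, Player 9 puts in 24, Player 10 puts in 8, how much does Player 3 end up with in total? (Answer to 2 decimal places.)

Total contributed: 53 + 54 + 54 + 48 + 24 + 7 + 15 + 58 + 24 + 8 = 345.
Each receives 7.4 × 345 / 10 = 255.30 from the tour-expenses pool.
Player 3 keeps 58 − 54 = 4, so Player 3's payoff is 4 + 255.30 = 259.30.

259.30 dollars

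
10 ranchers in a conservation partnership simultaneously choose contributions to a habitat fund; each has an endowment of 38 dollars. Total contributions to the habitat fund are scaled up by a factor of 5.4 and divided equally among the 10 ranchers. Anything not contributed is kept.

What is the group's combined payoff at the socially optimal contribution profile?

2052.00 dollars

Each contributed unit returns 5.400 to the group as a whole (0.5400 to each of 10 players), which exceeds 1, so the social optimum is full contribution: group total = 5.400 × 380 = 2052.00.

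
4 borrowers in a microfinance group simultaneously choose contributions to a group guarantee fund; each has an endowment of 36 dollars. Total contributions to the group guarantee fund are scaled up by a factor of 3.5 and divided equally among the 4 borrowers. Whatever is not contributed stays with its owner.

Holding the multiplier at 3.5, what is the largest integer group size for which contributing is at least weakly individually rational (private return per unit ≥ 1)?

3

Private return per unit is 3.5/(group size), which is ≥ 1 whenever the group size is ≤ 3.5.
The largest such integer is 3.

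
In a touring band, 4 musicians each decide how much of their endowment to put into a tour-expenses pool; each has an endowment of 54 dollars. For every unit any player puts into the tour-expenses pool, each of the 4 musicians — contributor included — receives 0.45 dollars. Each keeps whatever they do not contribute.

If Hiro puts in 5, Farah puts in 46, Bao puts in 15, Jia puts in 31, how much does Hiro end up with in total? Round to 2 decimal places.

Total contributed: 5 + 46 + 15 + 31 = 97.
Each receives 0.45 × 97 = 43.65 from the tour-expenses pool.
Hiro keeps 54 − 5 = 49, so Hiro's payoff is 49 + 43.65 = 92.65.

92.65 dollars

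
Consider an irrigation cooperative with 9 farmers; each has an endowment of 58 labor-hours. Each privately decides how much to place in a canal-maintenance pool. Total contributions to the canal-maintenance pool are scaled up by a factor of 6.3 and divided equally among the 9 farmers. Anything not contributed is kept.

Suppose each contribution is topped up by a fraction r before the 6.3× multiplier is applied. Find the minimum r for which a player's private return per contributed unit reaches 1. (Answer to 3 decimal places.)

0.429

With matching at rate r, one contributed unit becomes (1 + r) in the canal-maintenance pool and returns 6.3 × (1 + r) / 9 to the contributor.
Setting this equal to 1: 1 + r = 9/6.3 = 1.4286.
So the minimum matching rate is r = 1.4286 − 1 = 0.429.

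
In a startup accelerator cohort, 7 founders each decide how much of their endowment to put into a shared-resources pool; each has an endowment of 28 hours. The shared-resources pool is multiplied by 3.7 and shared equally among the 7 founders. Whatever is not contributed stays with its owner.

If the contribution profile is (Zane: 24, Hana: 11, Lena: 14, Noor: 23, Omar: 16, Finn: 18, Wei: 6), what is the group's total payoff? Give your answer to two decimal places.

Total contributed: 24 + 11 + 14 + 23 + 16 + 18 + 6 = 112; total kept: 7 × 28 − 112 = 84.
The shared-resources pool pays out 3.7 × 112 = 414.40 in aggregate.
Group total = 84 + 414.40 = 498.40.

498.40 hours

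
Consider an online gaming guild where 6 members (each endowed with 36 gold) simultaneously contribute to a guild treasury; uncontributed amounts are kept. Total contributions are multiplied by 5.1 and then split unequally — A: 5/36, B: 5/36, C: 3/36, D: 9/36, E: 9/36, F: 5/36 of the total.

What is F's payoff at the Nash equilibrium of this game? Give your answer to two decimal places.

A player with share s gets back 5.1·s per unit contributed, so full contribution is dominant for anyone with s > 1/5.1 = 0.1961 and zero contribution is dominant for anyone below.
D and E clear that bar, contributing 36 each; the remaining 4 contribute 0. Total contributed: 72.
F keeps 36 and receives 5.1 × 72 × 5/36 = 51.00 from the guild treasury, for a payoff of 87.00.

87.00 gold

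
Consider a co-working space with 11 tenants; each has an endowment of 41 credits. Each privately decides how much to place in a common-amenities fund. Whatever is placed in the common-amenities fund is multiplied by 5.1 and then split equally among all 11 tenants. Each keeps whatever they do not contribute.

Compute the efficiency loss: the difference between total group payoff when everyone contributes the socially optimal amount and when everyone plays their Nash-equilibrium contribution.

Each contributed unit returns 5.1/11 = 0.4636 to its contributor — below 1 — so contributing 0 is dominant for every player. At the Nash equilibrium everyone keeps their 41, and the group total is 11 × 41 = 451.
Each contributed unit returns 5.100 to the group as a whole (0.4636 to each of 11 players), which exceeds 1, so the social optimum is full contribution: group total = 5.100 × 451 = 2300.10.
Efficiency loss = 2300.10 − 451 = 1849.10.

1849.10 credits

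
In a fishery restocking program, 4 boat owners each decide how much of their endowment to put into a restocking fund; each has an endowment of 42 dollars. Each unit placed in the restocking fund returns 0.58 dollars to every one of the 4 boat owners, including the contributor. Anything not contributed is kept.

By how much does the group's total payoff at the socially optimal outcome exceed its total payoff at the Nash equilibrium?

The private return per contributed unit is 0.58 < 1, so contributing 0 is dominant for every player. At the Nash equilibrium everyone keeps their 42, and the group total is 4 × 42 = 168.
Each contributed unit returns 2.320 to the group as a whole (0.58 to each of 4 players), which exceeds 1, so the social optimum is full contribution: group total = 2.320 × 168 = 389.76.
Efficiency loss = 389.76 − 168 = 221.76.

221.76 dollars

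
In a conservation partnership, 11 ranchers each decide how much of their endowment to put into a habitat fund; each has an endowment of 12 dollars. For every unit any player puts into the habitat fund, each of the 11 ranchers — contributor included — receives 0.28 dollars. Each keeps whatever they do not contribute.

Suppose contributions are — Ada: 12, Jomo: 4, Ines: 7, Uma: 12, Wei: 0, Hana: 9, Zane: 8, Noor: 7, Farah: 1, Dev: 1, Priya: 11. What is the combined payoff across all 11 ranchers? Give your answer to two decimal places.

281.76 dollars

Total contributed: 12 + 4 + 7 + 12 + 0 + 9 + 8 + 7 + 1 + 1 + 11 = 72; total kept: 11 × 12 − 72 = 60.
The habitat fund pays out 0.28 × 11 × 72 = 221.76 in aggregate.
Group total = 60 + 221.76 = 281.76.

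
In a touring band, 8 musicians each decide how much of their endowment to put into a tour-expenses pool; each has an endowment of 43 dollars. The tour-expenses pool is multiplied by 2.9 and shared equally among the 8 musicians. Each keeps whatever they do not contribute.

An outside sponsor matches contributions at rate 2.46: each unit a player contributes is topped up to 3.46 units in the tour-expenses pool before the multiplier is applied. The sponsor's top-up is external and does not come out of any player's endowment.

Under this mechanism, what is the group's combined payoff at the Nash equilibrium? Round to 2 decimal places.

With the mechanism, a contributed unit returns 2.9 × 3.46 / 8 = 1.2543 per unit of net cost to the contributor — now above 1 — so contributing fully is weakly dominant for every player.
So the Nash equilibrium is full contribution by all 8; the group earns 2.9 × 3.46 × 344 = 3451.70.

3451.70 dollars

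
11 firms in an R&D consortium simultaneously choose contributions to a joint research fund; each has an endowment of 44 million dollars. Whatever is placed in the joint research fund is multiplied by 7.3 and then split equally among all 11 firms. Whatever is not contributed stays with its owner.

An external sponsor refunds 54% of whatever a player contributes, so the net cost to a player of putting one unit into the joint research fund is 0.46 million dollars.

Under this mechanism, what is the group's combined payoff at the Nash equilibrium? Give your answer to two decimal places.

3794.56 million dollars

The effective private return per unit is now (7.3/11) / 0.46 = 1.4427 > 1, so every player's dominant strategy flips to full contribution.
At the Nash equilibrium everyone contributes 44. Group total payoff = 11 × (44 × 0.54 + 7.3 × 44) = 3794.56.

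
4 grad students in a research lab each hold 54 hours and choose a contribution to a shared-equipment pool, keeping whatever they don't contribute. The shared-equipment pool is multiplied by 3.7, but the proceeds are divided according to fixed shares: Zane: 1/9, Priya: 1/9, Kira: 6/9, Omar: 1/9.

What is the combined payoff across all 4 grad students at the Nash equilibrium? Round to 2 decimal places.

Player j's private return per contributed unit is 3.7 × (j's share). Contributing is weakly dominant for j when that share is at least 1/3.7 = 0.2703, and contributing 0 is dominant otherwise.
Only Kira (6/9) clears that bar, contributing 54; the remaining 3 contribute 0. Total contributed: 54.
The shared-equipment pool pays out 3.7 × 54 = 199.80 in total (split across the unequal shares, but the aggregate is all that matters for the group sum).
The 3 free-riders keep 54 each, adding 162. Group total = 162 + 199.80 = 361.80.

361.80 hours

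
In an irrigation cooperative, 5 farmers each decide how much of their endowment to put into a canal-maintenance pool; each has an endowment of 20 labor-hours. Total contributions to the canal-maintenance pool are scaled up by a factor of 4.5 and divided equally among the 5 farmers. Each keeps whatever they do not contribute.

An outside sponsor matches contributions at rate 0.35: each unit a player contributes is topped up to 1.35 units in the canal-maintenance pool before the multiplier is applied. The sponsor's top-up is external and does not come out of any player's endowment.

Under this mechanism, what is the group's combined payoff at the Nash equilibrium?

Under the mechanism each unit contributed yields 4.5 × 1.35 / 5 = 1.2150 back to its contributor per unit of net cost, which exceeds 1, making full contribution the dominant choice for everyone.
So the Nash equilibrium is full contribution by all 5; the group earns 4.5 × 1.35 × 100 = 607.50.

607.50 labor-hours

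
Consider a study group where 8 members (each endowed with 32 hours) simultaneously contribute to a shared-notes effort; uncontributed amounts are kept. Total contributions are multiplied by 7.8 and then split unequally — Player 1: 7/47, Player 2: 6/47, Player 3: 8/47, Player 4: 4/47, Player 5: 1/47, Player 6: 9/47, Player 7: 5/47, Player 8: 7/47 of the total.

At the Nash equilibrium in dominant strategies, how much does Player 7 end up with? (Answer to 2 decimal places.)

138.21 hours

Player j's private return per contributed unit is 7.8 × (j's share). Contributing is weakly dominant for j when that share is at least 1/7.8 = 0.1282, and contributing 0 is dominant otherwise.
The shares above 0.1282 belong to Player 1, Player 3, Player 6 and Player 8, contributing 32 each; the remaining 4 contribute 0. Total contributed: 128.
Player 7 keeps 32 and receives 7.8 × 128 × 5/47 = 106.21 from the shared-notes effort, for a payoff of 138.21.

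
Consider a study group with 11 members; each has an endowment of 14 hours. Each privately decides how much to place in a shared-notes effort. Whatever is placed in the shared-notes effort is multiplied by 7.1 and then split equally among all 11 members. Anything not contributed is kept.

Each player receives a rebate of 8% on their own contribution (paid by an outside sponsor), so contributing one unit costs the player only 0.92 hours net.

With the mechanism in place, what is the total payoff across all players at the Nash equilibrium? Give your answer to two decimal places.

154.00 hours

The effective private return is (7.1/11) / 0.92 = 0.7016, which is still under 1, so the mechanism doesn't change anyone's dominant strategy: zero contribution.
At the Nash equilibrium no one contributes; group total payoff = 11 × 14 = 154.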